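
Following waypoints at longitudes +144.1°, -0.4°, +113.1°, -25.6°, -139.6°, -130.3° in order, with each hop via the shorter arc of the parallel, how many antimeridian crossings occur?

0

Leg 1: +144.1° → -0.4°, shortest Δλ = -144.5° (west) — does not cross 180°.
Leg 2: -0.4° → +113.1°, shortest Δλ = 113.5° (east) — does not cross 180°.
Leg 3: +113.1° → -25.6°, shortest Δλ = -138.7° (west) — does not cross 180°.
Leg 4: -25.6° → -139.6°, shortest Δλ = -114.0° (west) — does not cross 180°.
Leg 5: -139.6° → -130.3°, shortest Δλ = 9.3° (east) — does not cross 180°.
Total crossings: 0.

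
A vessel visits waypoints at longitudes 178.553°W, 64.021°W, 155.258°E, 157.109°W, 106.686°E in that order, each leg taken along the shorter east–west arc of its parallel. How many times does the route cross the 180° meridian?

3

Leg 1: -178.553° → -64.021°, shortest Δλ = 114.532° (east) — does not cross 180°.
Leg 2: -64.021° → +155.258°, shortest Δλ = -140.721° (west) — crosses 180°.
Leg 3: +155.258° → -157.109°, shortest Δλ = 47.633° (east) — crosses 180°.
Leg 4: -157.109° → +106.686°, shortest Δλ = -96.205° (west) — crosses 180°.
Total crossings: 3.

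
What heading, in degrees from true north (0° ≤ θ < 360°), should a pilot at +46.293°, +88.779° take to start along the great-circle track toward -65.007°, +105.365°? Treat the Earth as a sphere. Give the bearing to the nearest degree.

173°

Δλ = 105.365 − 88.779 = 16.586°.
θ = atan2( sin Δλ · cos φ₂ , cos φ₁ · sin φ₂ − sin φ₁ · cos φ₂ · cos Δλ )
  = atan2(0.12061, -0.91898) = 172.523° → normalised to [0°, 360°): 172.523°.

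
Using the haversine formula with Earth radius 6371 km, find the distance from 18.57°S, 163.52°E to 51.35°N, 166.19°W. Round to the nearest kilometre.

8315 km

Δλ = -166.19 − 163.52 = -329.71°; wrapped into (−180°, 180°]: 30.29°.
Δφ = 51.35 − -18.57 = 69.92°.
a = sin²(Δφ/2) + cos φ₁ · cos φ₂ · sin²(Δλ/2) = 0.368746.
c = 2·atan2(√a, √(1−a)) = 1.30518 rad → d = 6371·c ≈ 8315.27 km.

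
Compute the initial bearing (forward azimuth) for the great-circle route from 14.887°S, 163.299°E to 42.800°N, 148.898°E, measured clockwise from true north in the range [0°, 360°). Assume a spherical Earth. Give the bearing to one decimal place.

Δλ = 148.898 − 163.299 = -14.401°.
θ = atan2( sin Δλ · cos φ₂ , cos φ₁ · sin φ₂ − sin φ₁ · cos φ₂ · cos Δλ )
  = atan2(-0.18248, 0.83922) = -12.268° → normalised to [0°, 360°): 347.732°.

347.7°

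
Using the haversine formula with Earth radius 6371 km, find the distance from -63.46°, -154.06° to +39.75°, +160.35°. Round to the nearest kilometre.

12161 km

Δλ = 160.35 − -154.06 = 314.41°; wrapped into (−180°, 180°]: -45.59°.
Δφ = 39.75 − -63.46 = 103.21°.
a = sin²(Δφ/2) + cos φ₁ · cos φ₂ · sin²(Δλ/2) = 0.665827.
c = 2·atan2(√a, √(1−a)) = 1.90885 rad → d = 6371·c ≈ 12161.30 km.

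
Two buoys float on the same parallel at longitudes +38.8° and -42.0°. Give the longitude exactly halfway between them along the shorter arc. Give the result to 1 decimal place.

Signed shortest Δλ from +38.8° to -42.0° is -80.8°.
Midpoint longitude = +38.8° + (-80.8°)/2 = +38.8° − 40.4° = -1.6°.

-1.6°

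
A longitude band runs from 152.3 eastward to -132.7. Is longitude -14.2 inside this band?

Band width going east from +152.3° to -132.7°: ((-132.7 − 152.3) mod 360) = 75.0°.
Offset of -14.2° east of the west edge: ((-14.2 − 152.3) mod 360) = 193.5°.
193.5° > 75.0° ⇒ outside.

No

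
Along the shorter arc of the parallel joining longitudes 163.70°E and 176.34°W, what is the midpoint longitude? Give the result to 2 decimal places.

Signed shortest Δλ from +163.70° to -176.34° is +19.96°.
Midpoint longitude = +163.70° + (+19.96°)/2 = +163.70° + 9.98° = +173.68°.
(The naïve average (+163.70 + -176.34)/2 = -6.32° is on the wrong side of the globe.)

173.68°E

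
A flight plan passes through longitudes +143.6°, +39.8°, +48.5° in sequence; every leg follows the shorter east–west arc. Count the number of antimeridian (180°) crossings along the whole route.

Leg 1: +143.6° → +39.8°, shortest Δλ = -103.8° (west) — does not cross 180°.
Leg 2: +39.8° → +48.5°, shortest Δλ = 8.7° (east) — does not cross 180°.
Total crossings: 0.

0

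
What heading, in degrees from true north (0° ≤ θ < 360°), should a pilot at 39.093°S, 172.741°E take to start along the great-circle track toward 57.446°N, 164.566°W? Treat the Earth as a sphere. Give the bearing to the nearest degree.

12°

Δλ = -164.566 − 172.741 = -337.307°; wrapped into (−180°, 180°]: 22.693°.
θ = atan2( sin Δλ · cos φ₂ , cos φ₁ · sin φ₂ − sin φ₁ · cos φ₂ · cos Δλ )
  = atan2(0.20759, 0.96723) = 12.113° → normalised to [0°, 360°): 12.113°.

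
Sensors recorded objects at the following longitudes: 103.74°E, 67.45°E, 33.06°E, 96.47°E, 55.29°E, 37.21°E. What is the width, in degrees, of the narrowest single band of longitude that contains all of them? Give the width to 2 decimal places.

Sort the longitudes: +33.06°, +37.21°, +55.29°, +67.45°, +96.47°, +103.74°.
Eastward gaps between consecutive values (wrapping around): 4.15°, 18.08°, 12.16°, 29.02°, 7.27°, 289.32°.
Largest gap = 289.32° ⇒ minimal covering band is its complement: 360° − 289.32° = 70.68°.
Band runs from +33.06° eastward to +103.74°.

70.68°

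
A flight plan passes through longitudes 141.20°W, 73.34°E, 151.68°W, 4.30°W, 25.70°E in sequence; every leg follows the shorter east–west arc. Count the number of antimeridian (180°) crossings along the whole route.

Leg 1: -141.20° → +73.34°, shortest Δλ = -145.46° (west) — crosses 180°.
Leg 2: +73.34° → -151.68°, shortest Δλ = 134.98° (east) — crosses 180°.
Leg 3: -151.68° → -4.30°, shortest Δλ = 147.38° (east) — does not cross 180°.
Leg 4: -4.30° → +25.70°, shortest Δλ = 30.0° (east) — does not cross 180°.
Total crossings: 2.

2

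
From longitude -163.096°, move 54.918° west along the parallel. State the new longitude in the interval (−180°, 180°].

+141.986°

Start at -163.096°; shift −54.918° → -218.014°.
-218.014° lies outside (−180°, 180°]; add 360° → +141.986°.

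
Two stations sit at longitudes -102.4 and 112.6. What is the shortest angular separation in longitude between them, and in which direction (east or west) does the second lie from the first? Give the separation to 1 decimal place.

145.0° west

Raw difference: 112.6 − -102.4 = 215.0°.
Normalise into (−180°, 180°]: 215.0° − 360° = -145.0°.
Negative ⇒ the second point lies to the west; separation 145.0°.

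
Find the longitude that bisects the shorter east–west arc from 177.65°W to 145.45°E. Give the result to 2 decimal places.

Signed shortest Δλ from -177.65° to +145.45° is -36.90°.
Midpoint longitude = -177.65° + (-36.90°)/2 = -177.65° − 18.45° = -196.10°.
Normalise into (−180°, 180°]: +163.90°.
(The naïve average (-177.65 + +145.45)/2 = -16.1° is on the wrong side of the globe.)

163.90°E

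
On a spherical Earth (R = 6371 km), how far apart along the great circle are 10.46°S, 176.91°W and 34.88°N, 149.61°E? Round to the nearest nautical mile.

3321 nmi

Δλ = 149.61 − -176.91 = 326.52°; wrapped into (−180°, 180°]: -33.48°.
Δφ = 34.88 − -10.46 = 45.34°.
a = sin²(Δφ/2) + cos φ₁ · cos φ₂ · sin²(Δλ/2) = 0.215477.
c = 2·atan2(√a, √(1−a)) = 0.96545 rad → d = 6371·c ≈ 6150.89 km ≈ 3321.21 nmi.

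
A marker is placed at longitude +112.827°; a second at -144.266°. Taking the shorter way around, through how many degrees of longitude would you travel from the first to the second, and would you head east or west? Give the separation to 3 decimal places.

Raw difference: -144.266 − 112.827 = -257.093°.
Normalise into (−180°, 180°]: -257.093° + 360° = 102.907°.
Positive ⇒ the second point lies to the east; separation 102.907°.

102.907° east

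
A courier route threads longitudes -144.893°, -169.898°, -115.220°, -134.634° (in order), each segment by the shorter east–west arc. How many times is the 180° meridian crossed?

Leg 1: -144.893° → -169.898°, shortest Δλ = -25.005° (west) — does not cross 180°.
Leg 2: -169.898° → -115.220°, shortest Δλ = 54.678° (east) — does not cross 180°.
Leg 3: -115.220° → -134.634°, shortest Δλ = -19.414° (west) — does not cross 180°.
Total crossings: 0.

0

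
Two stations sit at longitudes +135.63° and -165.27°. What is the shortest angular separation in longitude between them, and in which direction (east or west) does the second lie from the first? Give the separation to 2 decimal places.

59.10° east

Raw difference: -165.27 − 135.63 = -300.9°.
Normalise into (−180°, 180°]: -300.9° + 360° = 59.1°.
Positive ⇒ the second point lies to the east; separation 59.10°.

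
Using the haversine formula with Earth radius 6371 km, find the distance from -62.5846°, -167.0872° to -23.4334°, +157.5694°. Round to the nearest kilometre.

5089 km

Δλ = 157.5694 − -167.0872 = 324.6566°; wrapped into (−180°, 180°]: -35.3434°.
Δφ = -23.4334 − -62.5846 = 39.1512°.
a = sin²(Δφ/2) + cos φ₁ · cos φ₂ · sin²(Δλ/2) = 0.151189.
c = 2·atan2(√a, √(1−a)) = 0.79872 rad → d = 6371·c ≈ 5088.66 km.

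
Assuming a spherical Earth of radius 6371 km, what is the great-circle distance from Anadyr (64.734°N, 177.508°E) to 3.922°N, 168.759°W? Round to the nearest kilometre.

Δλ = -168.759 − 177.508 = -346.267°; wrapped into (−180°, 180°]: 13.733°.
Δφ = 3.922 − 64.734 = -60.812°.
a = sin²(Δφ/2) + cos φ₁ · cos φ₂ · sin²(Δλ/2) = 0.262248.
c = 2·atan2(√a, √(1−a)) = 1.07526 rad → d = 6371·c ≈ 6850.48 km.

6850 km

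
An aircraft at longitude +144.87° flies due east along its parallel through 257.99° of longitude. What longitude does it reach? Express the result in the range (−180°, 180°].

+42.86°

Start at +144.87°; shift +257.99° → +402.86°.
+402.86° lies outside (−180°, 180°]; subtract 360° → +42.86°.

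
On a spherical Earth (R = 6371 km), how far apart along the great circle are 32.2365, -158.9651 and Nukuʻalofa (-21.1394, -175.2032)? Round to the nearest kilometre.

Δλ = -175.2032 − -158.9651 = -16.2381°.
Δφ = -21.1394 − 32.2365 = -53.3759°.
a = sin²(Δφ/2) + cos φ₁ · cos φ₂ · sin²(Δλ/2) = 0.217455.
c = 2·atan2(√a, √(1−a)) = 0.97025 rad → d = 6371·c ≈ 6181.49 km.

6181 km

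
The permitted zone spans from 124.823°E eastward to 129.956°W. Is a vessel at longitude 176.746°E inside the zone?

Yes

Band width going east from +124.823° to -129.956°: ((-129.956 − 124.823) mod 360) = 105.221°.
Offset of +176.746° east of the west edge: ((176.746 − 124.823) mod 360) = 51.923°.
51.923° ≤ 105.221° ⇒ inside.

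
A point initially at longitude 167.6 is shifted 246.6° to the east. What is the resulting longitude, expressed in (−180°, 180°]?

Start at +167.6°; shift +246.6° → +414.2°.
+414.2° lies outside (−180°, 180°]; subtract 360° → +54.2°.

+54.2°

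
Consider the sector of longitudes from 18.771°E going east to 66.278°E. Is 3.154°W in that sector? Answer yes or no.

Band width going east from +18.771° to +66.278°: ((66.278 − 18.771) mod 360) = 47.507°.
Offset of -3.154° east of the west edge: ((-3.154 − 18.771) mod 360) = 338.075°.
338.075° > 47.507° ⇒ outside.

No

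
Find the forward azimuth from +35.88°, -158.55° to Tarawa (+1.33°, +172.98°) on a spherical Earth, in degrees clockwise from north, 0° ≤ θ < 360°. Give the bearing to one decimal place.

223.8°

Δλ = 172.98 − -158.55 = 331.53°; wrapped into (−180°, 180°]: -28.47°.
θ = atan2( sin Δλ · cos φ₂ , cos φ₁ · sin φ₂ − sin φ₁ · cos φ₂ · cos Δλ )
  = atan2(-0.47657, -0.49627) = -136.160° → normalised to [0°, 360°): 223.840°.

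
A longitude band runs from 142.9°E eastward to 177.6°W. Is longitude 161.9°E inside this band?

Yes

Band width going east from +142.9° to -177.6°: ((-177.6 − 142.9) mod 360) = 39.5°.
Offset of +161.9° east of the west edge: ((161.9 − 142.9) mod 360) = 19.0°.
19.0° ≤ 39.5° ⇒ inside.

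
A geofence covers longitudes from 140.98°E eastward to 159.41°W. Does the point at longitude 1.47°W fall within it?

No

Band width going east from +140.98° to -159.41°: ((-159.41 − 140.98) mod 360) = 59.61°.
Offset of -1.47° east of the west edge: ((-1.47 − 140.98) mod 360) = 217.55°.
217.55° > 59.61° ⇒ outside.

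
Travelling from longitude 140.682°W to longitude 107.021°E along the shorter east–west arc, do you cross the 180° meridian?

Yes

Naïve |107.021 − -140.682| = 247.703° > 180°, so the shorter arc goes the other way round — across 180°.
Signed shortest Δλ = ((107.021 − -140.682 + 180) mod 360) − 180 = -112.297°.
Going west by 112.297° from -140.682° passes through 180° before reaching +107.021°.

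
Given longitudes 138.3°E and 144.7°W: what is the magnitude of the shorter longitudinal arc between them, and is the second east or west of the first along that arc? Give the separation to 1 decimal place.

Raw difference: -144.7 − 138.3 = -283.0°.
Normalise into (−180°, 180°]: -283.0° + 360° = 77.0°.
Positive ⇒ the second point lies to the east; separation 77.0°.

77.0° east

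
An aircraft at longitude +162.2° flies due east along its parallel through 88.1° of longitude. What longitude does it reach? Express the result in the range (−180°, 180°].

-109.7°

Start at +162.2°; shift +88.1° → +250.3°.
+250.3° lies outside (−180°, 180°]; subtract 360° → -109.7°.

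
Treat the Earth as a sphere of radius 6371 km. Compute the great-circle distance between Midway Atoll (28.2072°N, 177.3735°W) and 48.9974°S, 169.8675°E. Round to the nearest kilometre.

8678 km

Δλ = 169.8675 − -177.3735 = 347.2410°; wrapped into (−180°, 180°]: -12.7590°.
Δφ = -48.9974 − 28.2072 = -77.2046°.
a = sin²(Δφ/2) + cos φ₁ · cos φ₂ · sin²(Δλ/2) = 0.396403.
c = 2·atan2(√a, √(1−a)) = 1.36209 rad → d = 6371·c ≈ 8677.88 km.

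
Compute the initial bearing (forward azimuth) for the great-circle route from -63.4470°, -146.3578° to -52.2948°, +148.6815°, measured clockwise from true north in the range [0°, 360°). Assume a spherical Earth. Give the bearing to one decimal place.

257.6°

Δλ = 148.6815 − -146.3578 = 295.0393°; wrapped into (−180°, 180°]: -64.9607°.
θ = atan2( sin Δλ · cos φ₂ , cos φ₁ · sin φ₂ − sin φ₁ · cos φ₂ · cos Δλ )
  = atan2(-0.55412, -0.12212) = -102.429° → normalised to [0°, 360°): 257.571°.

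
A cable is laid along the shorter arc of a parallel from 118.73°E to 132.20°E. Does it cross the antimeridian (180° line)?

Signed shortest Δλ = ((132.20 − 118.73 + 180) mod 360) − 180 = 13.47°.
Going east by 13.47° from +118.73° reaches +132.20° without touching 180°.

No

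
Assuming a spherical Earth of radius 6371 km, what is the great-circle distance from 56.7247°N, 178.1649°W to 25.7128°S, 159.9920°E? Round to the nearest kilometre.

Δλ = 159.9920 − -178.1649 = 338.1569°; wrapped into (−180°, 180°]: -21.8431°.
Δφ = -25.7128 − 56.7247 = -82.4375°.
a = sin²(Δφ/2) + cos φ₁ · cos φ₂ · sin²(Δλ/2) = 0.451941.
c = 2·atan2(√a, √(1−a)) = 1.47453 rad → d = 6371·c ≈ 9394.23 km.

9394 km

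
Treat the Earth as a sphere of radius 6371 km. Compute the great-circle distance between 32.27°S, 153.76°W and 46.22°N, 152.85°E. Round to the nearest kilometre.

10241 km

Δλ = 152.85 − -153.76 = 306.61°; wrapped into (−180°, 180°]: -53.39°.
Δφ = 46.22 − -32.27 = 78.49°.
a = sin²(Δφ/2) + cos φ₁ · cos φ₂ · sin²(Δλ/2) = 0.518298.
c = 2·atan2(√a, √(1−a)) = 1.60740 rad → d = 6371·c ≈ 10240.75 km.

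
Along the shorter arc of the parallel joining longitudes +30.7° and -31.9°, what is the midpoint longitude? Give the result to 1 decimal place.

Signed shortest Δλ from +30.7° to -31.9° is -62.6°.
Midpoint longitude = +30.7° + (-62.6°)/2 = +30.7° − 31.3° = -0.6°.

-0.6°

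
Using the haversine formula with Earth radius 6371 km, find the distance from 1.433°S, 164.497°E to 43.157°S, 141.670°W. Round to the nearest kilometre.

Δλ = -141.670 − 164.497 = -306.167°; wrapped into (−180°, 180°]: 53.833°.
Δφ = -43.157 − -1.433 = -41.724°.
a = sin²(Δφ/2) + cos φ₁ · cos φ₂ · sin²(Δλ/2) = 0.276266.
c = 2·atan2(√a, √(1−a)) = 1.10686 rad → d = 6371·c ≈ 7051.83 km.

7052 km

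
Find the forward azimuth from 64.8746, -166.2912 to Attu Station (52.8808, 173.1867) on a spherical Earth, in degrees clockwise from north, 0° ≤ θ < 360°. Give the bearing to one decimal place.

Δλ = 173.1867 − -166.2912 = 339.4779°; wrapped into (−180°, 180°]: -20.5221°.
θ = atan2( sin Δλ · cos φ₂ , cos φ₁ · sin φ₂ − sin φ₁ · cos φ₂ · cos Δλ )
  = atan2(-0.21156, -0.17313) = -129.295° → normalised to [0°, 360°): 230.705°.

230.7°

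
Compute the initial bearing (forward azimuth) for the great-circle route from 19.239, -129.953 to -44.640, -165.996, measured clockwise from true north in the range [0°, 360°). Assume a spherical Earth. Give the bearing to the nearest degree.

Δλ = -165.996 − -129.953 = -36.043°.
θ = atan2( sin Δλ · cos φ₂ , cos φ₁ · sin φ₂ − sin φ₁ · cos φ₂ · cos Δλ )
  = atan2(-0.41866, -0.85299) = -153.857° → normalised to [0°, 360°): 206.143°.

206°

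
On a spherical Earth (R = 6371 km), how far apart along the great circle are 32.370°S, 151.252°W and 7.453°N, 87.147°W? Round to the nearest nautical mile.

Δλ = -87.147 − -151.252 = 64.105°.
Δφ = 7.453 − -32.370 = 39.823°.
a = sin²(Δφ/2) + cos φ₁ · cos φ₂ · sin²(Δλ/2) = 0.351851.
c = 2·atan2(√a, √(1−a)) = 1.26998 rad → d = 6371·c ≈ 8091.06 km ≈ 4368.82 nmi.

4369 nmi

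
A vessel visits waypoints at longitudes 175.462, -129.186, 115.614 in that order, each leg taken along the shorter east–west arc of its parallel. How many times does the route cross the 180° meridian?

Leg 1: +175.462° → -129.186°, shortest Δλ = 55.352° (east) — crosses 180°.
Leg 2: -129.186° → +115.614°, shortest Δλ = -115.2° (west) — crosses 180°.
Total crossings: 2.

2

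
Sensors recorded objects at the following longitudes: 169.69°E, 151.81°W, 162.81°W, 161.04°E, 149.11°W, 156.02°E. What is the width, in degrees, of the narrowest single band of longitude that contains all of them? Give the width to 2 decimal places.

Sort the longitudes: -162.81°, -151.81°, -149.11°, +156.02°, +161.04°, +169.69°.
Eastward gaps between consecutive values (wrapping around): 11.00°, 2.70°, 305.13°, 5.02°, 8.65°, 27.50°.
Largest gap = 305.13° ⇒ minimal covering band is its complement: 360° − 305.13° = 54.87°.
Band runs from +156.02° eastward to -149.11°, crossing the antimeridian.

54.87°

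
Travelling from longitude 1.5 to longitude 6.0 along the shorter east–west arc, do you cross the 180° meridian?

Signed shortest Δλ = ((6.0 − 1.5 + 180) mod 360) − 180 = 4.5°.
Going east by 4.5° from +1.5° reaches +6.0° without touching 180°.

No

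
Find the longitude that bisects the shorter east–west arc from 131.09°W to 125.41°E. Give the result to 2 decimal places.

Signed shortest Δλ from -131.09° to +125.41° is -103.50°.
Midpoint longitude = -131.09° + (-103.50°)/2 = -131.09° − 51.75° = -182.84°.
Normalise into (−180°, 180°]: +177.16°.
(The naïve average (-131.09 + +125.41)/2 = -2.84° is on the wrong side of the globe.)

177.16°E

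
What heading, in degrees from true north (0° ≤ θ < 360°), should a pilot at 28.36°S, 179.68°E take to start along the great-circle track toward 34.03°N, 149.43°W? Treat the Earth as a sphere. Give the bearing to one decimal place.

Δλ = -149.43 − 179.68 = -329.11°; wrapped into (−180°, 180°]: 30.89°.
θ = atan2( sin Δλ · cos φ₂ , cos φ₁ · sin φ₂ − sin φ₁ · cos φ₂ · cos Δλ )
  = atan2(0.42547, 0.83028) = 27.132° → normalised to [0°, 360°): 27.132°.

27.1°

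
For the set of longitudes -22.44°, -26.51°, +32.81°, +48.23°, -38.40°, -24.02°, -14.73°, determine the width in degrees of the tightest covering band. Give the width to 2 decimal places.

Sort the longitudes: -38.40°, -26.51°, -24.02°, -22.44°, -14.73°, +32.81°, +48.23°.
Eastward gaps between consecutive values (wrapping around): 11.89°, 2.49°, 1.58°, 7.71°, 47.54°, 15.42°, 273.37°.
Largest gap = 273.37° ⇒ minimal covering band is its complement: 360° − 273.37° = 86.63°.
Band runs from -38.40° eastward to +48.23°.

86.63°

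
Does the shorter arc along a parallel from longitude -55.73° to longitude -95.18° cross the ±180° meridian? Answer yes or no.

Signed shortest Δλ = ((-95.18 − -55.73 + 180) mod 360) − 180 = -39.45°.
Going west by 39.45° from -55.73° reaches -95.18° without touching 180°.

No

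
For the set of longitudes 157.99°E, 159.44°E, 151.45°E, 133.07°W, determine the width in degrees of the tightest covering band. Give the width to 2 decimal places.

75.48°

Sort the longitudes: -133.07°, +151.45°, +157.99°, +159.44°.
Eastward gaps between consecutive values (wrapping around): 284.52°, 6.54°, 1.45°, 67.49°.
Largest gap = 284.52° ⇒ minimal covering band is its complement: 360° − 284.52° = 75.48°.
Band runs from +151.45° eastward to -133.07°, crossing the antimeridian.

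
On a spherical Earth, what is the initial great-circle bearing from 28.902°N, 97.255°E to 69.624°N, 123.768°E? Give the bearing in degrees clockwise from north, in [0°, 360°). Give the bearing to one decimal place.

Δλ = 123.768 − 97.255 = 26.513°.
θ = atan2( sin Δλ · cos φ₂ , cos φ₁ · sin φ₂ − sin φ₁ · cos φ₂ · cos Δλ )
  = atan2(0.15543, 0.67009) = 13.059° → normalised to [0°, 360°): 13.059°.

13.1°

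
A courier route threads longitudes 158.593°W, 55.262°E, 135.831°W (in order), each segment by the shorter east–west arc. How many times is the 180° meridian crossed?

Leg 1: -158.593° → +55.262°, shortest Δλ = -146.145° (west) — crosses 180°.
Leg 2: +55.262° → -135.831°, shortest Δλ = 168.907° (east) — crosses 180°.
Total crossings: 2.

2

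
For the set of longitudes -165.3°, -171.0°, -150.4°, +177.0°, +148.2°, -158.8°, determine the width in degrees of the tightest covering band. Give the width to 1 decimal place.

Sort the longitudes: -171.0°, -165.3°, -158.8°, -150.4°, +148.2°, +177.0°.
Eastward gaps between consecutive values (wrapping around): 5.7°, 6.5°, 8.4°, 298.6°, 28.8°, 12.0°.
Largest gap = 298.6° ⇒ minimal covering band is its complement: 360° − 298.6° = 61.4°.
Band runs from +148.2° eastward to -150.4°, crossing the antimeridian.

61.4°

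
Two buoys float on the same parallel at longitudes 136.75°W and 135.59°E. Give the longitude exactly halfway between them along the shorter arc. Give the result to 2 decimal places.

Signed shortest Δλ from -136.75° to +135.59° is -87.66°.
Midpoint longitude = -136.75° + (-87.66°)/2 = -136.75° − 43.83° = -180.58°.
Normalise into (−180°, 180°]: +179.42°.
(The naïve average (-136.75 + +135.59)/2 = -0.58° is on the wrong side of the globe.)

179.42°E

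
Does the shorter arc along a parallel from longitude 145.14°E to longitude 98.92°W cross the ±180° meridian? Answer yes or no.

Yes

Naïve |-98.92 − 145.14| = 244.06° > 180°, so the shorter arc goes the other way round — across 180°.
Signed shortest Δλ = ((-98.92 − 145.14 + 180) mod 360) − 180 = 115.94°.
Going east by 115.94° from +145.14° passes through 180° before reaching -98.92°.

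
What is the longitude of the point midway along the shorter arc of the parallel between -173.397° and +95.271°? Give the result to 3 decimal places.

+140.937°

Signed shortest Δλ from -173.397° to +95.271° is -91.332°.
Midpoint longitude = -173.397° + (-91.332°)/2 = -173.397° − 45.666° = -219.063°.
Normalise into (−180°, 180°]: +140.937°.
(The naïve average (-173.397 + +95.271)/2 = -39.063° is on the wrong side of the globe.)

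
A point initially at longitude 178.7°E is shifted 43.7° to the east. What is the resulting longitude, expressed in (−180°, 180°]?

Start at +178.7°; shift +43.7° → +222.4°.
+222.4° lies outside (−180°, 180°]; subtract 360° → -137.6°.

137.6°W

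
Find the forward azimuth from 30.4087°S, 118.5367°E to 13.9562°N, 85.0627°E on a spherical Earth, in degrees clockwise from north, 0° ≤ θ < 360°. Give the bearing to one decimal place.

Δλ = 85.0627 − 118.5367 = -33.4740°.
θ = atan2( sin Δλ · cos φ₂ , cos φ₁ · sin φ₂ − sin φ₁ · cos φ₂ · cos Δλ )
  = atan2(-0.53528, 0.61775) = -40.909° → normalised to [0°, 360°): 319.091°.

319.1°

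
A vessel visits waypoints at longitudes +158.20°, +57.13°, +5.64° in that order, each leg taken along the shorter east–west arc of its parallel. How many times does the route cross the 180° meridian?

Leg 1: +158.20° → +57.13°, shortest Δλ = -101.07° (west) — does not cross 180°.
Leg 2: +57.13° → +5.64°, shortest Δλ = -51.49° (west) — does not cross 180°.
Total crossings: 0.

0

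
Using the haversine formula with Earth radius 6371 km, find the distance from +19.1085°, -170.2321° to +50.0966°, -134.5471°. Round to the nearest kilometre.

4667 km

Δλ = -134.5471 − -170.2321 = 35.6850°.
Δφ = 50.0966 − 19.1085 = 30.9881°.
a = sin²(Δφ/2) + cos φ₁ · cos φ₂ · sin²(Δλ/2) = 0.128269.
c = 2·atan2(√a, √(1−a)) = 0.73256 rad → d = 6371·c ≈ 4667.17 km.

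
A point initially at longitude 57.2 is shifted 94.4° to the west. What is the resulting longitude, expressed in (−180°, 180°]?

Start at +57.2°; shift −94.4° → -37.2°.
-37.2° already lies in (−180°, 180°].

-37.2°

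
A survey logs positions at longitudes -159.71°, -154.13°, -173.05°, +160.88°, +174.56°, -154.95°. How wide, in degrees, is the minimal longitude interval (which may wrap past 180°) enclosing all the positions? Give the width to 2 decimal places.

44.99°

Sort the longitudes: -173.05°, -159.71°, -154.95°, -154.13°, +160.88°, +174.56°.
Eastward gaps between consecutive values (wrapping around): 13.34°, 4.76°, 0.82°, 315.01°, 13.68°, 12.39°.
Largest gap = 315.01° ⇒ minimal covering band is its complement: 360° − 315.01° = 44.99°.
Band runs from +160.88° eastward to -154.13°, crossing the antimeridian.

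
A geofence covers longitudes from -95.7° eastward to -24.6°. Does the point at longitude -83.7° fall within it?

Band width going east from -95.7° to -24.6°: ((-24.6 − -95.7) mod 360) = 71.1°.
Offset of -83.7° east of the west edge: ((-83.7 − -95.7) mod 360) = 12.0°.
12.0° ≤ 71.1° ⇒ inside.

Yes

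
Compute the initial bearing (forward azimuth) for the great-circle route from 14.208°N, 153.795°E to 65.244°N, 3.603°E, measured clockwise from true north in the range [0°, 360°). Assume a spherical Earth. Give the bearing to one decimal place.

Δλ = 3.603 − 153.795 = -150.192°.
θ = atan2( sin Δλ · cos φ₂ , cos φ₁ · sin φ₂ − sin φ₁ · cos φ₂ · cos Δλ )
  = atan2(-0.20816, 0.96950) = -12.118° → normalised to [0°, 360°): 347.882°.

347.9°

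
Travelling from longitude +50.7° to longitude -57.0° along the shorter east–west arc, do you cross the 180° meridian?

No

Signed shortest Δλ = ((-57.0 − 50.7 + 180) mod 360) − 180 = -107.7°.
Going west by 107.7° from +50.7° reaches -57.0° without touching 180°.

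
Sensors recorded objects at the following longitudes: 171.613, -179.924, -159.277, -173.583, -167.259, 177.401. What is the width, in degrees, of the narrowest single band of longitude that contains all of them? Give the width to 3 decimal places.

Sort the longitudes: -179.924°, -173.583°, -167.259°, -159.277°, +171.613°, +177.401°.
Eastward gaps between consecutive values (wrapping around): 6.341°, 6.324°, 7.982°, 330.890°, 5.788°, 2.675°.
Largest gap = 330.890° ⇒ minimal covering band is its complement: 360° − 330.890° = 29.110°.
Band runs from +171.613° eastward to -159.277°, crossing the antimeridian.

29.110°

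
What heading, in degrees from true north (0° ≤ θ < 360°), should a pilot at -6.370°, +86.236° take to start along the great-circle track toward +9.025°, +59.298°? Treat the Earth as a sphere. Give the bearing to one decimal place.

Δλ = 59.298 − 86.236 = -26.938°.
θ = atan2( sin Δλ · cos φ₂ , cos φ₁ · sin φ₂ − sin φ₁ · cos φ₂ · cos Δλ )
  = atan2(-0.44742, 0.25358) = -60.457° → normalised to [0°, 360°): 299.543°.

299.5°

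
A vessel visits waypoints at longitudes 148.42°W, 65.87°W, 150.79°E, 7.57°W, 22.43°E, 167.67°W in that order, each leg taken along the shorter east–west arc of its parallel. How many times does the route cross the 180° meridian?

Leg 1: -148.42° → -65.87°, shortest Δλ = 82.55° (east) — does not cross 180°.
Leg 2: -65.87° → +150.79°, shortest Δλ = -143.34° (west) — crosses 180°.
Leg 3: +150.79° → -7.57°, shortest Δλ = -158.36° (west) — does not cross 180°.
Leg 4: -7.57° → +22.43°, shortest Δλ = 30.0° (east) — does not cross 180°.
Leg 5: +22.43° → -167.67°, shortest Δλ = 169.9° (east) — crosses 180°.
Total crossings: 2.

2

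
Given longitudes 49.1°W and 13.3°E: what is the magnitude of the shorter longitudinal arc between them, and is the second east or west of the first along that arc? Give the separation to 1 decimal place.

62.4° east

Raw difference: 13.3 − -49.1 = 62.4°.
Normalise into (−180°, 180°]: 62.4° stays 62.4°.
Positive ⇒ the second point lies to the east; separation 62.4°.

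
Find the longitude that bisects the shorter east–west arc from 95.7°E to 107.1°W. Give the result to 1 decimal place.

174.3°E

Signed shortest Δλ from +95.7° to -107.1° is +157.2°.
Midpoint longitude = +95.7° + (+157.2°)/2 = +95.7° + 78.6° = +174.3°.
(The naïve average (+95.7 + -107.1)/2 = -5.7° is on the wrong side of the globe.)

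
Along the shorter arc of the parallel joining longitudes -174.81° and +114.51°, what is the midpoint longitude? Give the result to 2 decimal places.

Signed shortest Δλ from -174.81° to +114.51° is -70.68°.
Midpoint longitude = -174.81° + (-70.68°)/2 = -174.81° − 35.34° = -210.15°.
Normalise into (−180°, 180°]: +149.85°.
(The naïve average (-174.81 + +114.51)/2 = -30.15° is on the wrong side of the globe.)

+149.85°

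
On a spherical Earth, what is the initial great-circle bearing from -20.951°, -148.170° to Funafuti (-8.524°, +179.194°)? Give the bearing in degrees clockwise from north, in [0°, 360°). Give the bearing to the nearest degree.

Δλ = 179.194 − -148.170 = 327.364°; wrapped into (−180°, 180°]: -32.636°.
θ = atan2( sin Δλ · cos φ₂ , cos φ₁ · sin φ₂ − sin φ₁ · cos φ₂ · cos Δλ )
  = atan2(-0.53334, 0.15936) = -73.364° → normalised to [0°, 360°): 286.636°.

287°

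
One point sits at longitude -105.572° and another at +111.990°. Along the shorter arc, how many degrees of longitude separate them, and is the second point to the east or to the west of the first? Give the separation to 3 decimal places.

142.438° west

Raw difference: 111.990 − -105.572 = 217.562°.
Normalise into (−180°, 180°]: 217.562° − 360° = -142.438°.
Negative ⇒ the second point lies to the west; separation 142.438°.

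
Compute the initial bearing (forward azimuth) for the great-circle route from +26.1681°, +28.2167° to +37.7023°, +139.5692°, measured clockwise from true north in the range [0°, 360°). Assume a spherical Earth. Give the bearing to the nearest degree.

Δλ = 139.5692 − 28.2167 = 111.3525°.
θ = atan2( sin Δλ · cos φ₂ , cos φ₁ · sin φ₂ − sin φ₁ · cos φ₂ · cos Δλ )
  = atan2(0.73689, 0.67592) = 47.471° → normalised to [0°, 360°): 47.471°.

47°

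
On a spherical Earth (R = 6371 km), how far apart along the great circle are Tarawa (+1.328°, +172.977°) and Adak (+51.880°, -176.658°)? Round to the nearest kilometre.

5704 km

Δλ = -176.658 − 172.977 = -349.635°; wrapped into (−180°, 180°]: 10.365°.
Δφ = 51.880 − 1.328 = 50.552°.
a = sin²(Δφ/2) + cos φ₁ · cos φ₂ · sin²(Δλ/2) = 0.187347.
c = 2·atan2(√a, √(1−a)) = 0.89527 rad → d = 6371·c ≈ 5703.78 km.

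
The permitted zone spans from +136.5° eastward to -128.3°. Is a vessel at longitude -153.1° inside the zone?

Yes

Band width going east from +136.5° to -128.3°: ((-128.3 − 136.5) mod 360) = 95.2°.
Offset of -153.1° east of the west edge: ((-153.1 − 136.5) mod 360) = 70.4°.
70.4° ≤ 95.2° ⇒ inside.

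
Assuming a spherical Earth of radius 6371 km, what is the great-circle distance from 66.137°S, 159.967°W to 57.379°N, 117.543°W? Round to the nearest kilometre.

14181 km

Δλ = -117.543 − -159.967 = 42.424°.
Δφ = 57.379 − -66.137 = 123.516°.
a = sin²(Δφ/2) + cos φ₁ · cos φ₂ · sin²(Δλ/2) = 0.804635.
c = 2·atan2(√a, √(1−a)) = 2.22594 rad → d = 6371·c ≈ 14181.44 km.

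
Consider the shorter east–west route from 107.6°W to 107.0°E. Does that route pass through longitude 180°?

Yes

Naïve |107.0 − -107.6| = 214.6° > 180°, so the shorter arc goes the other way round — across 180°.
Signed shortest Δλ = ((107.0 − -107.6 + 180) mod 360) − 180 = -145.4°.
Going west by 145.4° from -107.6° passes through 180° before reaching +107.0°.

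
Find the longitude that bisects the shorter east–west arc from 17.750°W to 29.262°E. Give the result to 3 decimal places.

5.756°E

Signed shortest Δλ from -17.750° to +29.262° is +47.012°.
Midpoint longitude = -17.750° + (+47.012°)/2 = -17.750° + 23.506° = +5.756°.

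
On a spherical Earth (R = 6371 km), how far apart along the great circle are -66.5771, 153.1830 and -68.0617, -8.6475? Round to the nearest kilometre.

4977 km

Δλ = -8.6475 − 153.1830 = -161.8305°.
Δφ = -68.0617 − -66.5771 = -1.4846°.
a = sin²(Δφ/2) + cos φ₁ · cos φ₂ · sin²(Δλ/2) = 0.144980.
c = 2·atan2(√a, √(1−a)) = 0.78124 rad → d = 6371·c ≈ 4977.29 km.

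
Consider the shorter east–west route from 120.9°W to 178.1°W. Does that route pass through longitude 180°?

Signed shortest Δλ = ((-178.1 − -120.9 + 180) mod 360) − 180 = -57.2°.
Going west by 57.2° from -120.9° reaches -178.1° without touching 180°.

No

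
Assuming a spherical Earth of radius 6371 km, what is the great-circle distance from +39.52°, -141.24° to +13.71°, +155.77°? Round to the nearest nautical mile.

3637 nmi

Δλ = 155.77 − -141.24 = 297.01°; wrapped into (−180°, 180°]: -62.99°.
Δφ = 13.71 − 39.52 = -25.81°.
a = sin²(Δφ/2) + cos φ₁ · cos φ₂ · sin²(Δλ/2) = 0.254417.
c = 2·atan2(√a, √(1−a)) = 1.05737 rad → d = 6371·c ≈ 6736.49 km ≈ 3637.41 nmi.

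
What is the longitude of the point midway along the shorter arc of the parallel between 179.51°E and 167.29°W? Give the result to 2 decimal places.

Signed shortest Δλ from +179.51° to -167.29° is +13.20°.
Midpoint longitude = +179.51° + (+13.20°)/2 = +179.51° + 6.60° = +186.11°.
Normalise into (−180°, 180°]: -173.89°.
(The naïve average (+179.51 + -167.29)/2 = 6.11° is on the wrong side of the globe.)

173.89°W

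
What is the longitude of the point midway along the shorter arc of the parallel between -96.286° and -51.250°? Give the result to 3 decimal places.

Signed shortest Δλ from -96.286° to -51.250° is +45.036°.
Midpoint longitude = -96.286° + (+45.036°)/2 = -96.286° + 22.518° = -73.768°.

-73.768°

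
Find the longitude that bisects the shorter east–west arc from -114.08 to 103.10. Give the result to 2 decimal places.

Signed shortest Δλ from -114.08° to +103.10° is -142.82°.
Midpoint longitude = -114.08° + (-142.82°)/2 = -114.08° − 71.41° = -185.49°.
Normalise into (−180°, 180°]: +174.51°.
(The naïve average (-114.08 + +103.10)/2 = -5.49° is on the wrong side of the globe.)

+174.51°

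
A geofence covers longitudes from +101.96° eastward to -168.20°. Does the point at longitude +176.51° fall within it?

Band width going east from +101.96° to -168.20°: ((-168.20 − 101.96) mod 360) = 89.84°.
Offset of +176.51° east of the west edge: ((176.51 − 101.96) mod 360) = 74.55°.
74.55° ≤ 89.84° ⇒ inside.

Yes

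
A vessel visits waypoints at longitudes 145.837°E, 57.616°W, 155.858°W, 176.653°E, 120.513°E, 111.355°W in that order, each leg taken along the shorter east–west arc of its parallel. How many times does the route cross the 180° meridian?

Leg 1: +145.837° → -57.616°, shortest Δλ = 156.547° (east) — crosses 180°.
Leg 2: -57.616° → -155.858°, shortest Δλ = -98.242° (west) — does not cross 180°.
Leg 3: -155.858° → +176.653°, shortest Δλ = -27.489° (west) — crosses 180°.
Leg 4: +176.653° → +120.513°, shortest Δλ = -56.14° (west) — does not cross 180°.
Leg 5: +120.513° → -111.355°, shortest Δλ = 128.132° (east) — crosses 180°.
Total crossings: 3.

3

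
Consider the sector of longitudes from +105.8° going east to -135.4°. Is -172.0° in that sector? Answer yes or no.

Yes

Band width going east from +105.8° to -135.4°: ((-135.4 − 105.8) mod 360) = 118.8°.
Offset of -172.0° east of the west edge: ((-172.0 − 105.8) mod 360) = 82.2°.
82.2° ≤ 118.8° ⇒ inside.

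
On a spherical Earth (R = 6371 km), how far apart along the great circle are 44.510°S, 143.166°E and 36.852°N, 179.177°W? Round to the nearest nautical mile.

Δλ = -179.177 − 143.166 = -322.343°; wrapped into (−180°, 180°]: 37.657°.
Δφ = 36.852 − -44.510 = 81.362°.
a = sin²(Δφ/2) + cos φ₁ · cos φ₂ · sin²(Δλ/2) = 0.484341.
c = 2·atan2(√a, √(1−a)) = 1.53947 rad → d = 6371·c ≈ 9807.99 km ≈ 5295.89 nmi.

5296 nmi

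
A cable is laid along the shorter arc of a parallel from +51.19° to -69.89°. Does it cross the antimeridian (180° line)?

No

Signed shortest Δλ = ((-69.89 − 51.19 + 180) mod 360) − 180 = -121.08°.
Going west by 121.08° from +51.19° reaches -69.89° without touching 180°.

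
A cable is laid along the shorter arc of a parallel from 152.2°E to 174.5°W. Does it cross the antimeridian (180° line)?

Yes

Naïve |-174.5 − 152.2| = 326.7° > 180°, so the shorter arc goes the other way round — across 180°.
Signed shortest Δλ = ((-174.5 − 152.2 + 180) mod 360) − 180 = 33.3°.
Going east by 33.3° from +152.2° passes through 180° before reaching -174.5°.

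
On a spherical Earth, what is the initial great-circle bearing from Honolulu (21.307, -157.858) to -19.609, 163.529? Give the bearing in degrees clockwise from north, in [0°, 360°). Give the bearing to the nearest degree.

Δλ = 163.529 − -157.858 = 321.387°; wrapped into (−180°, 180°]: -38.613°.
θ = atan2( sin Δλ · cos φ₂ , cos φ₁ · sin φ₂ − sin φ₁ · cos φ₂ · cos Δλ )
  = atan2(-0.58786, -0.58012) = -134.620° → normalised to [0°, 360°): 225.380°.

225°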